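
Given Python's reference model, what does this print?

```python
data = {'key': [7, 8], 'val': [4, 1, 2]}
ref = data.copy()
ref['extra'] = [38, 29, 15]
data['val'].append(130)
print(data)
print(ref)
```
{'key': [7, 8], 'val': [4, 1, 2, 130]}
{'key': [7, 8], 'val': [4, 1, 2, 130], 'extra': [38, 29, 15]}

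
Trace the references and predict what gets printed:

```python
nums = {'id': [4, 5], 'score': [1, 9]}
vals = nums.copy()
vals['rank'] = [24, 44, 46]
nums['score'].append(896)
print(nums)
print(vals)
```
{'id': [4, 5], 'score': [1, 9, 896]}
{'id': [4, 5], 'score': [1, 9, 896], 'rank': [24, 44, 46]}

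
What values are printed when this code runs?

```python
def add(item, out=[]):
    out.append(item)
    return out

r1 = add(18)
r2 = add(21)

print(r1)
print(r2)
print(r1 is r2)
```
[18, 21]
[18, 21]
True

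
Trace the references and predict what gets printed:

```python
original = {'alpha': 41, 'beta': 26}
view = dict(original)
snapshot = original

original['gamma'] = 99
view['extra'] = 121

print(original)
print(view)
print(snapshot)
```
{'alpha': 41, 'beta': 26, 'gamma': 99}
{'alpha': 41, 'beta': 26, 'extra': 121}
{'alpha': 41, 'beta': 26, 'gamma': 99}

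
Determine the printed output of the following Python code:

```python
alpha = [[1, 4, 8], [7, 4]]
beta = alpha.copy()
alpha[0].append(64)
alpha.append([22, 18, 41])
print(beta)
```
[[1, 4, 8, 64], [7, 4]]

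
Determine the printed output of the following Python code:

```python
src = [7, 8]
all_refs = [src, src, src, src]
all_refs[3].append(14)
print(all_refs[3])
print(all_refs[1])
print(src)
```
[7, 8, 14]
[7, 8, 14]
[7, 8, 14]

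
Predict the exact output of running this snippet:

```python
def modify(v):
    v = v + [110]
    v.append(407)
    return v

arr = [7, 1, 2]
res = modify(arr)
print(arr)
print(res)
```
[7, 1, 2]
[7, 1, 2, 110, 407]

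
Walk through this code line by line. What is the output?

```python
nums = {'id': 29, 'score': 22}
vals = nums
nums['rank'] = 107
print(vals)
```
{'id': 29, 'score': 22, 'rank': 107}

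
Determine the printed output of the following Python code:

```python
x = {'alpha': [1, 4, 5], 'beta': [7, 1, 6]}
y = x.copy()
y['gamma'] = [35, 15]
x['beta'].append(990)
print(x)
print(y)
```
{'alpha': [1, 4, 5], 'beta': [7, 1, 6, 990]}
{'alpha': [1, 4, 5], 'beta': [7, 1, 6, 990], 'gamma': [35, 15]}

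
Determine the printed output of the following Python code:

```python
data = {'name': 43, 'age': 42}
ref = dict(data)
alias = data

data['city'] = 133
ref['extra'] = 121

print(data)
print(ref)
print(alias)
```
{'name': 43, 'age': 42, 'city': 133}
{'name': 43, 'age': 42, 'extra': 121}
{'name': 43, 'age': 42, 'city': 133}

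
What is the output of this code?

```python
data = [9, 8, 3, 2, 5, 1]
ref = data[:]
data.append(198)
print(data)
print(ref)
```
[9, 8, 3, 2, 5, 1, 198]
[9, 8, 3, 2, 5, 1]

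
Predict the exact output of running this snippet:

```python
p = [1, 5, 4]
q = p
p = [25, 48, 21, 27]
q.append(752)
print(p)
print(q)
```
[25, 48, 21, 27]
[1, 5, 4, 752]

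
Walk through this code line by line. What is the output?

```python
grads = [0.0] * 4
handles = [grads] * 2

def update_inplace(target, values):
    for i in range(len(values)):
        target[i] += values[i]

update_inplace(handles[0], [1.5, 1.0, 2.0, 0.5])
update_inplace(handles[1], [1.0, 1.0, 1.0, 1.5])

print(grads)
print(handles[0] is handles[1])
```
[2.5, 2.0, 3.0, 2.0]
True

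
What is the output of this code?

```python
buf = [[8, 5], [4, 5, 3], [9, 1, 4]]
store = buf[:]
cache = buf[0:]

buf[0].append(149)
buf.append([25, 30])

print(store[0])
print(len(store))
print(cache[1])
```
[8, 5, 149]
3
[4, 5, 3]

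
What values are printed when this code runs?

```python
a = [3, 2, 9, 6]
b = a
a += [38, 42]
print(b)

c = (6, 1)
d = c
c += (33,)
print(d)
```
[3, 2, 9, 6, 38, 42]
(6, 1)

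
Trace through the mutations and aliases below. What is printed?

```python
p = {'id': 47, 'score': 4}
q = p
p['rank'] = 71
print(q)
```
{'id': 47, 'score': 4, 'rank': 71}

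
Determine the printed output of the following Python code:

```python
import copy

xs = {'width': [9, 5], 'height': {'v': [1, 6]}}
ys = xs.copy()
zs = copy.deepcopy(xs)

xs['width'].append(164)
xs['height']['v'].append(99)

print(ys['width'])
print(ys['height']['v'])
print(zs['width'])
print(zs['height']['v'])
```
[9, 5, 164]
[1, 6, 99]
[9, 5]
[1, 6]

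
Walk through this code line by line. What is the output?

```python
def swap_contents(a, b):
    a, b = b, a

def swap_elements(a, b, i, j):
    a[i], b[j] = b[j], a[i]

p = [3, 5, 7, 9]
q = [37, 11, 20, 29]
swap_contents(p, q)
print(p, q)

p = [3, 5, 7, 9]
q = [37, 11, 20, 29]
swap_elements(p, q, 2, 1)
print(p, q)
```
[3, 5, 7, 9] [37, 11, 20, 29]
[3, 5, 11, 9] [37, 7, 20, 29]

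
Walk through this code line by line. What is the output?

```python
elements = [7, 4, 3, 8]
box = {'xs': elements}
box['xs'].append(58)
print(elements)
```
[7, 4, 3, 8, 58]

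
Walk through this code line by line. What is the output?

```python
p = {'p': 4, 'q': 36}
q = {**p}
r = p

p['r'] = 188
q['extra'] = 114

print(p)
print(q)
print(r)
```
{'p': 4, 'q': 36, 'r': 188}
{'p': 4, 'q': 36, 'extra': 114}
{'p': 4, 'q': 36, 'r': 188}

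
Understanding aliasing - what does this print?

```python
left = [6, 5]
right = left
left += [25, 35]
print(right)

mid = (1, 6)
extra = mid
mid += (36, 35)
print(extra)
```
[6, 5, 25, 35]
(1, 6)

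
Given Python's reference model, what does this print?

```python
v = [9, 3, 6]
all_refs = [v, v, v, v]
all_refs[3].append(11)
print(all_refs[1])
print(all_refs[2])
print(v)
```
[9, 3, 6, 11]
[9, 3, 6, 11]
[9, 3, 6, 11]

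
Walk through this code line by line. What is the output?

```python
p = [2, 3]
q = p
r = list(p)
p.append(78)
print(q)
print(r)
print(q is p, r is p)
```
[2, 3, 78]
[2, 3]
True False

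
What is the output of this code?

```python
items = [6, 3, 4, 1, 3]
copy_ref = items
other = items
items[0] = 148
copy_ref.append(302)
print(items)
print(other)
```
[148, 3, 4, 1, 3, 302]
[148, 3, 4, 1, 3, 302]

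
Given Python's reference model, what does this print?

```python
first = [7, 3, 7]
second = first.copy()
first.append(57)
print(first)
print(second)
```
[7, 3, 7, 57]
[7, 3, 7]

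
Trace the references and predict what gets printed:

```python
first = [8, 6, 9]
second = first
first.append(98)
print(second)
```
[8, 6, 9, 98]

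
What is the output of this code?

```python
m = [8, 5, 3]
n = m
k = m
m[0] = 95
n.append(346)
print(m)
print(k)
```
[95, 5, 3, 346]
[95, 5, 3, 346]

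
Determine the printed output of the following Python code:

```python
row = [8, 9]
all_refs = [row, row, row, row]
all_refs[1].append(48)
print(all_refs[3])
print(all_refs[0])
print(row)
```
[8, 9, 48]
[8, 9, 48]
[8, 9, 48]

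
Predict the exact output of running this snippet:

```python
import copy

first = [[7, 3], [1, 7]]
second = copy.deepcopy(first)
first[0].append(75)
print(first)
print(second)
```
[[7, 3, 75], [1, 7]]
[[7, 3], [1, 7]]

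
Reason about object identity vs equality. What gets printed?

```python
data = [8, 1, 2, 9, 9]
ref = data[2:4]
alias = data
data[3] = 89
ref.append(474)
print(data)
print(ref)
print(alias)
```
[8, 1, 2, 89, 9]
[2, 9, 474]
[8, 1, 2, 89, 9]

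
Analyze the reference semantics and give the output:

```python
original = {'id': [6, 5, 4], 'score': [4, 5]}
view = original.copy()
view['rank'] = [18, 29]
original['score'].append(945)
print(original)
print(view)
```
{'id': [6, 5, 4], 'score': [4, 5, 945]}
{'id': [6, 5, 4], 'score': [4, 5, 945], 'rank': [18, 29]}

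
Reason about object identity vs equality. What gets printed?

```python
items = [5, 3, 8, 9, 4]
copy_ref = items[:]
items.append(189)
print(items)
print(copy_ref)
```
[5, 3, 8, 9, 4, 189]
[5, 3, 8, 9, 4]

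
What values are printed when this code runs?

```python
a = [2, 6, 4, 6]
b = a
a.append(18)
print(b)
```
[2, 6, 4, 6, 18]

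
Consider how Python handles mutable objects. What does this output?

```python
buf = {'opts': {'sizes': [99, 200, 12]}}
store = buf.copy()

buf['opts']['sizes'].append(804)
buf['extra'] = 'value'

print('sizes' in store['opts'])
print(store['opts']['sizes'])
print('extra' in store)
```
True
[99, 200, 12, 804]
False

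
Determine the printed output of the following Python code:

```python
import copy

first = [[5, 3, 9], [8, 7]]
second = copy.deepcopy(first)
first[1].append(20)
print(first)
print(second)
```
[[5, 3, 9], [8, 7, 20]]
[[5, 3, 9], [8, 7]]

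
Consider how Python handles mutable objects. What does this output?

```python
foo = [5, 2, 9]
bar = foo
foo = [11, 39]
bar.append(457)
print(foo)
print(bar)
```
[11, 39]
[5, 2, 9, 457]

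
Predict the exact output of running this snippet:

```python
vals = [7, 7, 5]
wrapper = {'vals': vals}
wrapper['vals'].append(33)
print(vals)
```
[7, 7, 5, 33]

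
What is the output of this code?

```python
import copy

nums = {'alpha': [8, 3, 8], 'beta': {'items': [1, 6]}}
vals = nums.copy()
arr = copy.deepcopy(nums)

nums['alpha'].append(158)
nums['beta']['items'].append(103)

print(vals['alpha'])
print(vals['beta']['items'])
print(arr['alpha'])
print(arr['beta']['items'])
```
[8, 3, 8, 158]
[1, 6, 103]
[8, 3, 8]
[1, 6]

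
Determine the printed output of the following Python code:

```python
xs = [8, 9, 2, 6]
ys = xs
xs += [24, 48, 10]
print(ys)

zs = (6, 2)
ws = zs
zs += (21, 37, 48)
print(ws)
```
[8, 9, 2, 6, 24, 48, 10]
(6, 2)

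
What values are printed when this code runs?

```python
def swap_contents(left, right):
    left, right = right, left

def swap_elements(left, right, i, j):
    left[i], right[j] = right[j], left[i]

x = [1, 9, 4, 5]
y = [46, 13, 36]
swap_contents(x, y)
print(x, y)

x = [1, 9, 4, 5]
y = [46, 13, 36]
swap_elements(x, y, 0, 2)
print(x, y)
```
[1, 9, 4, 5] [46, 13, 36]
[36, 9, 4, 5] [46, 13, 1]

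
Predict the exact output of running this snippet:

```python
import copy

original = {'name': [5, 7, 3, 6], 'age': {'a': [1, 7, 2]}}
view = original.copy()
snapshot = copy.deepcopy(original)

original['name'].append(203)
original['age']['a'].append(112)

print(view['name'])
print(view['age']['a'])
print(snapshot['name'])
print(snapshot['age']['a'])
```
[5, 7, 3, 6, 203]
[1, 7, 2, 112]
[5, 7, 3, 6]
[1, 7, 2]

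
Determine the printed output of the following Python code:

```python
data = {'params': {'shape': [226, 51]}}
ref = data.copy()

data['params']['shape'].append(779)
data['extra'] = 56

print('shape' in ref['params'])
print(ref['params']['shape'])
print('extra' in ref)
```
True
[226, 51, 779]
False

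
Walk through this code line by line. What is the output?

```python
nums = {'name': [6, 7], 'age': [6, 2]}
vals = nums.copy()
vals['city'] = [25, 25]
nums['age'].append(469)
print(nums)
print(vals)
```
{'name': [6, 7], 'age': [6, 2, 469]}
{'name': [6, 7], 'age': [6, 2, 469], 'city': [25, 25]}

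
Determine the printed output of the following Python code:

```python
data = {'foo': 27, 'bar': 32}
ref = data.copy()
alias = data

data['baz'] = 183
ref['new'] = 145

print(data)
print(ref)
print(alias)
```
{'foo': 27, 'bar': 32, 'baz': 183}
{'foo': 27, 'bar': 32, 'new': 145}
{'foo': 27, 'bar': 32, 'baz': 183}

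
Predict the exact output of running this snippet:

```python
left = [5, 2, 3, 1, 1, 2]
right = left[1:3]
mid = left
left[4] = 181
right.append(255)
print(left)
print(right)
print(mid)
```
[5, 2, 3, 1, 181, 2]
[2, 3, 255]
[5, 2, 3, 1, 181, 2]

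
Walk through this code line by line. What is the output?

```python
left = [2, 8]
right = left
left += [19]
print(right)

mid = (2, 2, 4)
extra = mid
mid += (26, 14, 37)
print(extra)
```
[2, 8, 19]
(2, 2, 4)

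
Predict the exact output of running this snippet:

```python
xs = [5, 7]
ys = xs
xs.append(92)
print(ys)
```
[5, 7, 92]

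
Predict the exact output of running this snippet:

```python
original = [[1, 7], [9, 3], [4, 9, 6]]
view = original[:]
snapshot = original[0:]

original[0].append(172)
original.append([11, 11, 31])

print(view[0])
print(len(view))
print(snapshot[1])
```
[1, 7, 172]
3
[9, 3]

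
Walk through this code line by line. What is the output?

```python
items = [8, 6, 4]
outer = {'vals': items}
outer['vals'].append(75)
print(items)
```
[8, 6, 4, 75]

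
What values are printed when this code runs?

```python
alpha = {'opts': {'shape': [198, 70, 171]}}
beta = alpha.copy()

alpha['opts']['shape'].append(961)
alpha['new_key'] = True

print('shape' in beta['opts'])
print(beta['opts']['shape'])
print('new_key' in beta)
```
True
[198, 70, 171, 961]
False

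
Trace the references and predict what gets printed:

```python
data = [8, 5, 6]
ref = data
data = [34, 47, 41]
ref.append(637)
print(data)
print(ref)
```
[34, 47, 41]
[8, 5, 6, 637]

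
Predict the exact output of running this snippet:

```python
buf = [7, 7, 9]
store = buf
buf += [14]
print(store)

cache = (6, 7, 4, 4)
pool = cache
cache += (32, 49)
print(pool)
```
[7, 7, 9, 14]
(6, 7, 4, 4)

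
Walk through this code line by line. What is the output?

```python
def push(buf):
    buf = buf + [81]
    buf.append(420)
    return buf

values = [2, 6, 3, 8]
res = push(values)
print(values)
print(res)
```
[2, 6, 3, 8]
[2, 6, 3, 8, 81, 420]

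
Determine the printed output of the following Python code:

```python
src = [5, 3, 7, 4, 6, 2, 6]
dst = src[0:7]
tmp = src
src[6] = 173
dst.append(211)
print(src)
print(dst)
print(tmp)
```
[5, 3, 7, 4, 6, 2, 173]
[5, 3, 7, 4, 6, 2, 6, 211]
[5, 3, 7, 4, 6, 2, 173]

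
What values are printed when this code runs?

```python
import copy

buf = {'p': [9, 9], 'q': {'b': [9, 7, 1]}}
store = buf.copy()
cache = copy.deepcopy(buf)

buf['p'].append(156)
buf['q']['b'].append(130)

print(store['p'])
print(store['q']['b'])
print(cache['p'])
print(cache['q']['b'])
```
[9, 9, 156]
[9, 7, 1, 130]
[9, 9]
[9, 7, 1]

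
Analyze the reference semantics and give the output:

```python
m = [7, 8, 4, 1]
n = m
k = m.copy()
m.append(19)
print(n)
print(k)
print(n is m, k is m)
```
[7, 8, 4, 1, 19]
[7, 8, 4, 1]
True False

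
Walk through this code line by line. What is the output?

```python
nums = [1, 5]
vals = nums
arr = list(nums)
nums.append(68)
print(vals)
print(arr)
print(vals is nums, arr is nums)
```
[1, 5, 68]
[1, 5]
True False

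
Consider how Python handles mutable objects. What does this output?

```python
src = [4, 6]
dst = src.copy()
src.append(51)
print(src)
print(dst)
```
[4, 6, 51]
[4, 6]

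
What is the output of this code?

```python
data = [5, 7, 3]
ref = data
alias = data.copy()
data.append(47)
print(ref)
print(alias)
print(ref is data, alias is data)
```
[5, 7, 3, 47]
[5, 7, 3]
True False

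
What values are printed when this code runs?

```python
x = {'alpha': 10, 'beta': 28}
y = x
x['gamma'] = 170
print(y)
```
{'alpha': 10, 'beta': 28, 'gamma': 170}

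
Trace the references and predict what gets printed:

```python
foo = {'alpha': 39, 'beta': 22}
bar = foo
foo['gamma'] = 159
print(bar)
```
{'alpha': 39, 'beta': 22, 'gamma': 159}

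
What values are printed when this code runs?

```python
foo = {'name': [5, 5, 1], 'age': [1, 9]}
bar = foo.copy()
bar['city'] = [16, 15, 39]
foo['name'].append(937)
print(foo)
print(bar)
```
{'name': [5, 5, 1, 937], 'age': [1, 9]}
{'name': [5, 5, 1, 937], 'age': [1, 9], 'city': [16, 15, 39]}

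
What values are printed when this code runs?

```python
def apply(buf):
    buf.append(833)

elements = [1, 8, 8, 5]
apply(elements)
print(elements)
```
[1, 8, 8, 5, 833]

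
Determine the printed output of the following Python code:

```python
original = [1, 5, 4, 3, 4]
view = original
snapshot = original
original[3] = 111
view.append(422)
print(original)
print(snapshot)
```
[1, 5, 4, 111, 4, 422]
[1, 5, 4, 111, 4, 422]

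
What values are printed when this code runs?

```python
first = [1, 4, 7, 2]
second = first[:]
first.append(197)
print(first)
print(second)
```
[1, 4, 7, 2, 197]
[1, 4, 7, 2]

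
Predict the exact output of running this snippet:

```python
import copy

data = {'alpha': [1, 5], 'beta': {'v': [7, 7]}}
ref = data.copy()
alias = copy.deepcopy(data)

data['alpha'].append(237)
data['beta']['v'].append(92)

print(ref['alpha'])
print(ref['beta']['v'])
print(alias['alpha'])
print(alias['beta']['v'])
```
[1, 5, 237]
[7, 7, 92]
[1, 5]
[7, 7]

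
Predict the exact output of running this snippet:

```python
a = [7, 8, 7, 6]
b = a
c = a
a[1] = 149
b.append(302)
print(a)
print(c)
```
[7, 149, 7, 6, 302]
[7, 149, 7, 6, 302]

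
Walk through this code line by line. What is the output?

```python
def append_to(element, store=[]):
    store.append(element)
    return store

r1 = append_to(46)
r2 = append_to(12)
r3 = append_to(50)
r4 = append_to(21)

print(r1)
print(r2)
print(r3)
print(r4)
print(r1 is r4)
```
[46, 12, 50, 21]
[46, 12, 50, 21]
[46, 12, 50, 21]
[46, 12, 50, 21]
True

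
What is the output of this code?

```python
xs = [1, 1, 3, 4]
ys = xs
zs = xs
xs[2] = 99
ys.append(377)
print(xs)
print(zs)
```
[1, 1, 99, 4, 377]
[1, 1, 99, 4, 377]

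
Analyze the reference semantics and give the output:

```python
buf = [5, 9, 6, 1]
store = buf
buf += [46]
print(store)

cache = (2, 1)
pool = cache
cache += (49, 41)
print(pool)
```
[5, 9, 6, 1, 46]
(2, 1)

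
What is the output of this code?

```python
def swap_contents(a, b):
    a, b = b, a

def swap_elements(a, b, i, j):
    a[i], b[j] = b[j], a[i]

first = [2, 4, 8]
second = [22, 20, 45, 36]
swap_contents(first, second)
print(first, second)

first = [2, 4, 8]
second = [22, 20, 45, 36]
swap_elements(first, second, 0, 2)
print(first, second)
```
[2, 4, 8] [22, 20, 45, 36]
[45, 4, 8] [22, 20, 2, 36]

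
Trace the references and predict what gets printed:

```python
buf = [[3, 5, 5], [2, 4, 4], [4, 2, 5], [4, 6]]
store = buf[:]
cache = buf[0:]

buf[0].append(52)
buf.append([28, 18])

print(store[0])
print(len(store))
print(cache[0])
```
[3, 5, 5, 52]
4
[3, 5, 5, 52]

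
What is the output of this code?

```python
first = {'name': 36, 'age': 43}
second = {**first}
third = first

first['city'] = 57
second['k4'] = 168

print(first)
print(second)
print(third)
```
{'name': 36, 'age': 43, 'city': 57}
{'name': 36, 'age': 43, 'k4': 168}
{'name': 36, 'age': 43, 'city': 57}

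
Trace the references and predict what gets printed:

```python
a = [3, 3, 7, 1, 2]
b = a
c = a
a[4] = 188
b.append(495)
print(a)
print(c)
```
[3, 3, 7, 1, 188, 495]
[3, 3, 7, 1, 188, 495]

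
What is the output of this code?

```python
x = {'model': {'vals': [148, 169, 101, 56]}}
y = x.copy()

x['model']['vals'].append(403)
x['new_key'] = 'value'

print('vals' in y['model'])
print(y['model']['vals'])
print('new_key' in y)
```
True
[148, 169, 101, 56, 403]
False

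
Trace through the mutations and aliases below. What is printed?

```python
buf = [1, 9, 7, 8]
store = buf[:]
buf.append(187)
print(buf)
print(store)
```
[1, 9, 7, 8, 187]
[1, 9, 7, 8]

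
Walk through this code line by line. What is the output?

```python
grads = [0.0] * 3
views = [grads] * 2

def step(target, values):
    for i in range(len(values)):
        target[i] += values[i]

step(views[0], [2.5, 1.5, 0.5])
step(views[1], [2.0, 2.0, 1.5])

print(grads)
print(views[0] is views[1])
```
[4.5, 3.5, 2.0]
True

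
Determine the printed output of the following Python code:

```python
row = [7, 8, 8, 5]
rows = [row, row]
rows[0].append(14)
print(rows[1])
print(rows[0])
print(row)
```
[7, 8, 8, 5, 14]
[7, 8, 8, 5, 14]
[7, 8, 8, 5, 14]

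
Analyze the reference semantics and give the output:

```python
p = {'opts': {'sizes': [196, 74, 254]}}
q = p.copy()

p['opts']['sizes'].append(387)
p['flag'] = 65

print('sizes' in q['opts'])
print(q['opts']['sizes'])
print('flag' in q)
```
True
[196, 74, 254, 387]
False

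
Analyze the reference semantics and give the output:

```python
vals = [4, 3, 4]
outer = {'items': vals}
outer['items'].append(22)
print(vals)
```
[4, 3, 4, 22]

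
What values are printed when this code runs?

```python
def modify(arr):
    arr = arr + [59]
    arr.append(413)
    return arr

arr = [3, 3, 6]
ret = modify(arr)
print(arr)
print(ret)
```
[3, 3, 6]
[3, 3, 6, 59, 413]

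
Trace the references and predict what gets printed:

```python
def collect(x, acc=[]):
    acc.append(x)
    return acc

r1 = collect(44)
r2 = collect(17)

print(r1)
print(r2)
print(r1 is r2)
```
[44, 17]
[44, 17]
True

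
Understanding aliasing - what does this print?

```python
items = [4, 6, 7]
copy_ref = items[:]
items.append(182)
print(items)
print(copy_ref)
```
[4, 6, 7, 182]
[4, 6, 7]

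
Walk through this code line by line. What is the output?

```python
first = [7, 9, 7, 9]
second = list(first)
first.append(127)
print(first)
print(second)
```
[7, 9, 7, 9, 127]
[7, 9, 7, 9]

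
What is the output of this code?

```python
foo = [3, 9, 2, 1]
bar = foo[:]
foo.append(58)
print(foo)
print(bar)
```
[3, 9, 2, 1, 58]
[3, 9, 2, 1]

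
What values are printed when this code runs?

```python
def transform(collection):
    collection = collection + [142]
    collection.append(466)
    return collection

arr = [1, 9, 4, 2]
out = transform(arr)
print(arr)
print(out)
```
[1, 9, 4, 2]
[1, 9, 4, 2, 142, 466]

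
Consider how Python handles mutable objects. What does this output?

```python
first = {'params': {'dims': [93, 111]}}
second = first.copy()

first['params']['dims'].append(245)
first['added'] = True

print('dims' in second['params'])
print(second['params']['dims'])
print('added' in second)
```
True
[93, 111, 245]
False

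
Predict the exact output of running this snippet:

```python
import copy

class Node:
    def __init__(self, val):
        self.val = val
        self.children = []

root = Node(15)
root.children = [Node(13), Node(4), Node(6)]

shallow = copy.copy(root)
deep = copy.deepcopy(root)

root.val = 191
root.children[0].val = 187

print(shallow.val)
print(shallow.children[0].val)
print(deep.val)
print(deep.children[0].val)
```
15
187
15
13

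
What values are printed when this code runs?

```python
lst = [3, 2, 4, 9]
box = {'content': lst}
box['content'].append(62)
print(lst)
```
[3, 2, 4, 9, 62]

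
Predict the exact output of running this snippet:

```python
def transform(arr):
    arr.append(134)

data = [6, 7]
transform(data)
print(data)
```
[6, 7, 134]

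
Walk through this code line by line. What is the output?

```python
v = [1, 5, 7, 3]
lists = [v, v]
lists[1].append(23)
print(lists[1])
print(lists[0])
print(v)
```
[1, 5, 7, 3, 23]
[1, 5, 7, 3, 23]
[1, 5, 7, 3, 23]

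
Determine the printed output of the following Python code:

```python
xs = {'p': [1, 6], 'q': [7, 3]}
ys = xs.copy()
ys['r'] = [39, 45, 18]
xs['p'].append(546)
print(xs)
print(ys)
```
{'p': [1, 6, 546], 'q': [7, 3]}
{'p': [1, 6, 546], 'q': [7, 3], 'r': [39, 45, 18]}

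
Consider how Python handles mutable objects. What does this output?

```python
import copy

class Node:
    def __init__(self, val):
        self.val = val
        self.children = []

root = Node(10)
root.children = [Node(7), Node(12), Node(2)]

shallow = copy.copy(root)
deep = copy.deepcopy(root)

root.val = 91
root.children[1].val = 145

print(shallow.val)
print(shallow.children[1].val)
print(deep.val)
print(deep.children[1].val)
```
10
145
10
12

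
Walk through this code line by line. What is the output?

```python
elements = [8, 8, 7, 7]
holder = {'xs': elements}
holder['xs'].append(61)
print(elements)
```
[8, 8, 7, 7, 61]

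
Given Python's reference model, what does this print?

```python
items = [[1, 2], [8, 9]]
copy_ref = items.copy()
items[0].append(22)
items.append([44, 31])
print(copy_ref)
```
[[1, 2, 22], [8, 9]]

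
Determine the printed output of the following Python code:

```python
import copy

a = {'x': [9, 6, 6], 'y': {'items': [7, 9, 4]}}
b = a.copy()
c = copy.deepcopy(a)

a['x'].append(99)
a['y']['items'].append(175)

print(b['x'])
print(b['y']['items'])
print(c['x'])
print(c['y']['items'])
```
[9, 6, 6, 99]
[7, 9, 4, 175]
[9, 6, 6]
[7, 9, 4]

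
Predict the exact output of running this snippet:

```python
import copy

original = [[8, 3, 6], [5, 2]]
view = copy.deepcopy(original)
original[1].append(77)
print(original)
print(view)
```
[[8, 3, 6], [5, 2, 77]]
[[8, 3, 6], [5, 2]]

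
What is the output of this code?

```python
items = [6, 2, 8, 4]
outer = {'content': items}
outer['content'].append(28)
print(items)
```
[6, 2, 8, 4, 28]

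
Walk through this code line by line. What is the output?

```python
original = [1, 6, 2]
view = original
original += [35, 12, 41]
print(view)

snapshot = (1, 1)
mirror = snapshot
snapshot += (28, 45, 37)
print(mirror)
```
[1, 6, 2, 35, 12, 41]
(1, 1)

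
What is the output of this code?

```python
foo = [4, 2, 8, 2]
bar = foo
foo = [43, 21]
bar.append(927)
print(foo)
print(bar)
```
[43, 21]
[4, 2, 8, 2, 927]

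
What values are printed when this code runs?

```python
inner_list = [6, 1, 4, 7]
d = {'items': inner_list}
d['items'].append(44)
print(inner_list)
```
[6, 1, 4, 7, 44]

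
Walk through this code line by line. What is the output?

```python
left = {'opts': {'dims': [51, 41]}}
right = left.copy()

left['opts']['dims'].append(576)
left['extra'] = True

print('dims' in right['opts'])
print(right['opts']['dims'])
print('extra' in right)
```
True
[51, 41, 576]
False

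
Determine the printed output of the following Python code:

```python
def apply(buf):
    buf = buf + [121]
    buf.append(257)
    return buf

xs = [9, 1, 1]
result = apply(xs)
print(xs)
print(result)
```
[9, 1, 1]
[9, 1, 1, 121, 257]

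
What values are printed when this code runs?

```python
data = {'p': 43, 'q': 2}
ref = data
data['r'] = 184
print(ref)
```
{'p': 43, 'q': 2, 'r': 184}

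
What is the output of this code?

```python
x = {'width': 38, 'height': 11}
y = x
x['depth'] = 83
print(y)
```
{'width': 38, 'height': 11, 'depth': 83}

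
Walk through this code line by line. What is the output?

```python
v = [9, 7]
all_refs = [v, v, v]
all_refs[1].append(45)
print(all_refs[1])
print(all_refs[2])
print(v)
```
[9, 7, 45]
[9, 7, 45]
[9, 7, 45]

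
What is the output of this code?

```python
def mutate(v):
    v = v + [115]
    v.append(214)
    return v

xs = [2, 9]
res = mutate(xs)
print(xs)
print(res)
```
[2, 9]
[2, 9, 115, 214]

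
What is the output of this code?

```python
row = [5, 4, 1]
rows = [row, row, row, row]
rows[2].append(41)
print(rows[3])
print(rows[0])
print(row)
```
[5, 4, 1, 41]
[5, 4, 1, 41]
[5, 4, 1, 41]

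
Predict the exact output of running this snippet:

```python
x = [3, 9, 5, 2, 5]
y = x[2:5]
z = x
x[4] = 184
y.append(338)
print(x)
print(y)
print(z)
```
[3, 9, 5, 2, 184]
[5, 2, 5, 338]
[3, 9, 5, 2, 184]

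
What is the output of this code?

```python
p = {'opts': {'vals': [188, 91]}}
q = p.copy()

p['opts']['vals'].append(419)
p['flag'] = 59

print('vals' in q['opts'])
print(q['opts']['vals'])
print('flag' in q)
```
True
[188, 91, 419]
False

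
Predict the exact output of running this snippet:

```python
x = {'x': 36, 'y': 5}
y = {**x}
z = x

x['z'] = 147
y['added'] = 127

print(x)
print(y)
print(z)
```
{'x': 36, 'y': 5, 'z': 147}
{'x': 36, 'y': 5, 'added': 127}
{'x': 36, 'y': 5, 'z': 147}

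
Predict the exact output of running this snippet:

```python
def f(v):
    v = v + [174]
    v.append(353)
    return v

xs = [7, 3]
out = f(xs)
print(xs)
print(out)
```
[7, 3]
[7, 3, 174, 353]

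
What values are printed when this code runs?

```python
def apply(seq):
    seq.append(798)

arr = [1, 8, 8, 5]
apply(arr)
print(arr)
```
[1, 8, 8, 5, 798]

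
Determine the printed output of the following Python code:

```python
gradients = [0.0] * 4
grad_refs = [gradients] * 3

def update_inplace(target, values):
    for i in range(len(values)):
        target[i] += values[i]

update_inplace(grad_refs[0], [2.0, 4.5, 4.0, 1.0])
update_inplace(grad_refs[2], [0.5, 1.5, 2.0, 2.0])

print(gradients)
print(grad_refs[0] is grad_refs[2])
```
[2.5, 6.0, 6.0, 3.0]
True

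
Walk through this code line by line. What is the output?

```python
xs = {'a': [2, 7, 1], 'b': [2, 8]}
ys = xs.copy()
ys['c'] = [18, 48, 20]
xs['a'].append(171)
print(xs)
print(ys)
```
{'a': [2, 7, 1, 171], 'b': [2, 8]}
{'a': [2, 7, 1, 171], 'b': [2, 8], 'c': [18, 48, 20]}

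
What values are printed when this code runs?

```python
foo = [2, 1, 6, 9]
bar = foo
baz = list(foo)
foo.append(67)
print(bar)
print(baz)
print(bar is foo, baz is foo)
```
[2, 1, 6, 9, 67]
[2, 1, 6, 9]
True False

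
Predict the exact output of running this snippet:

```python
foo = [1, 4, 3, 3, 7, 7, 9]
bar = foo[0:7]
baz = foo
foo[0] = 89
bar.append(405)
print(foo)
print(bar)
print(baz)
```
[89, 4, 3, 3, 7, 7, 9]
[1, 4, 3, 3, 7, 7, 9, 405]
[89, 4, 3, 3, 7, 7, 9]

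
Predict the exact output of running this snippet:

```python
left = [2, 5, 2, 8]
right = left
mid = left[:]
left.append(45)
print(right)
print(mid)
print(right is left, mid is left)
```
[2, 5, 2, 8, 45]
[2, 5, 2, 8]
True False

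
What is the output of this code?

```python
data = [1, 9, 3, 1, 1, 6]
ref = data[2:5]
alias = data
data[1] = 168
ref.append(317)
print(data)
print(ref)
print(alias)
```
[1, 168, 3, 1, 1, 6]
[3, 1, 1, 317]
[1, 168, 3, 1, 1, 6]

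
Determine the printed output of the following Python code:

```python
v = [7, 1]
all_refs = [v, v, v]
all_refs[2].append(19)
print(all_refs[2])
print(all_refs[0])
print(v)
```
[7, 1, 19]
[7, 1, 19]
[7, 1, 19]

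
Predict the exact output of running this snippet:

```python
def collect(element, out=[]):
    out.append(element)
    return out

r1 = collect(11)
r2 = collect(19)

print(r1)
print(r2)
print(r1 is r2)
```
[11, 19]
[11, 19]
True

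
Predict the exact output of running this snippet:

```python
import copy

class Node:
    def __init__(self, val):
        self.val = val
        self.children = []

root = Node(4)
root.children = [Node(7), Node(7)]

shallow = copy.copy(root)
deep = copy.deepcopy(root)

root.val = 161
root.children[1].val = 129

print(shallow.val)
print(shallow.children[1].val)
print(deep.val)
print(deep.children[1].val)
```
4
129
4
7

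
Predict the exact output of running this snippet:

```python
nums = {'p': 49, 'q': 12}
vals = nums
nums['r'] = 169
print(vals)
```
{'p': 49, 'q': 12, 'r': 169}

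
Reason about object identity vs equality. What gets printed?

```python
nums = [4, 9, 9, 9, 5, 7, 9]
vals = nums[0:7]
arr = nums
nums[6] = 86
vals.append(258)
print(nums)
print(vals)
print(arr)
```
[4, 9, 9, 9, 5, 7, 86]
[4, 9, 9, 9, 5, 7, 9, 258]
[4, 9, 9, 9, 5, 7, 86]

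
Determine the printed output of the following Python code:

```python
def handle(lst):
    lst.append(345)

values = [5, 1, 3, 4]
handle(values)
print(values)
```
[5, 1, 3, 4, 345]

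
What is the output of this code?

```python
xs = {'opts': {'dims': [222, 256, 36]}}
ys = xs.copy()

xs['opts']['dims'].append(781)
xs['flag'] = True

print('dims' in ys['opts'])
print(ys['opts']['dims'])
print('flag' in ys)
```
True
[222, 256, 36, 781]
False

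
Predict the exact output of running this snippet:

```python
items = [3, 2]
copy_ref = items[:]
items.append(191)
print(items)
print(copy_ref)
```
[3, 2, 191]
[3, 2]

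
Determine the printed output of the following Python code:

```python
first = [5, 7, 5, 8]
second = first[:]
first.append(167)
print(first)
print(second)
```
[5, 7, 5, 8, 167]
[5, 7, 5, 8]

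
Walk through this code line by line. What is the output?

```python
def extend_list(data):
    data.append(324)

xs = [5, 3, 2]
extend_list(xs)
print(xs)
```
[5, 3, 2, 324]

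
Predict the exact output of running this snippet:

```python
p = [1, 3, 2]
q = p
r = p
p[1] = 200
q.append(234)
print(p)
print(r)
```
[1, 200, 2, 234]
[1, 200, 2, 234]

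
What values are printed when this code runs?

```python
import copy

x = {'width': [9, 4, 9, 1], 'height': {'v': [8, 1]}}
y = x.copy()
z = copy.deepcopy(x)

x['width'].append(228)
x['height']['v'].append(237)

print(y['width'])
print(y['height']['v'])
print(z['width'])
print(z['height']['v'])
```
[9, 4, 9, 1, 228]
[8, 1, 237]
[9, 4, 9, 1]
[8, 1]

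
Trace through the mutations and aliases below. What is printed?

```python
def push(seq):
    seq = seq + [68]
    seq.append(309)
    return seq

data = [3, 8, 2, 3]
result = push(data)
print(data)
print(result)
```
[3, 8, 2, 3]
[3, 8, 2, 3, 68, 309]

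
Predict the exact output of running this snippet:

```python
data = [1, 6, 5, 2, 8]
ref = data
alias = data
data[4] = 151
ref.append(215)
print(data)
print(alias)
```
[1, 6, 5, 2, 151, 215]
[1, 6, 5, 2, 151, 215]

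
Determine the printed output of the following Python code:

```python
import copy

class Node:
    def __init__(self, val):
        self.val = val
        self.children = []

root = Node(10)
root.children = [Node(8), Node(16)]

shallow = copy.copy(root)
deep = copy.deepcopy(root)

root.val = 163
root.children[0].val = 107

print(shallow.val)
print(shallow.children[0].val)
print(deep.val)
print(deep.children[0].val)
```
10
107
10
8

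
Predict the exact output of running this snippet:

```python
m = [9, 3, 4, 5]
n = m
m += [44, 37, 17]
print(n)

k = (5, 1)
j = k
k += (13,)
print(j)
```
[9, 3, 4, 5, 44, 37, 17]
(5, 1)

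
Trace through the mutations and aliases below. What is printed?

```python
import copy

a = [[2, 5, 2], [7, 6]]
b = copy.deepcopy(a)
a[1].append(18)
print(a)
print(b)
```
[[2, 5, 2], [7, 6, 18]]
[[2, 5, 2], [7, 6]]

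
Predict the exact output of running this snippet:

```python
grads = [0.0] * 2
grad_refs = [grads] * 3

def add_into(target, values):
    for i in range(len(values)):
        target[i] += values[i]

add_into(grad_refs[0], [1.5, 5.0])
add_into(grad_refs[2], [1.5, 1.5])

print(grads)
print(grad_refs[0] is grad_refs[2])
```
[3.0, 6.5]
True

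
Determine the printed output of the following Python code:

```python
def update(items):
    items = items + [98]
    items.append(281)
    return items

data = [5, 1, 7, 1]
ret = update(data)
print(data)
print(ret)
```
[5, 1, 7, 1]
[5, 1, 7, 1, 98, 281]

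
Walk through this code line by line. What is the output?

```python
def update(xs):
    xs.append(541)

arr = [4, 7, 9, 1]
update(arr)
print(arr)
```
[4, 7, 9, 1, 541]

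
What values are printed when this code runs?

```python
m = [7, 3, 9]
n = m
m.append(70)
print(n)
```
[7, 3, 9, 70]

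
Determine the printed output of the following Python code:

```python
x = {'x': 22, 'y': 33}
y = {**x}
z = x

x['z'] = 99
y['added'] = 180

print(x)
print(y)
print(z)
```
{'x': 22, 'y': 33, 'z': 99}
{'x': 22, 'y': 33, 'added': 180}
{'x': 22, 'y': 33, 'z': 99}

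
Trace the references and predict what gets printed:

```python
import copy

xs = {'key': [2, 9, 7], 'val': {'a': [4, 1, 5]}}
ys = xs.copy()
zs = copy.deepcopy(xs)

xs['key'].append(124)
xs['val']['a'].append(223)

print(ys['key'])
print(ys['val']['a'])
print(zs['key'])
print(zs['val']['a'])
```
[2, 9, 7, 124]
[4, 1, 5, 223]
[2, 9, 7]
[4, 1, 5]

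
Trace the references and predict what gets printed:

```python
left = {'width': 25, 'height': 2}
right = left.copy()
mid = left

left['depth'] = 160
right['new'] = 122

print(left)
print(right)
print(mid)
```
{'width': 25, 'height': 2, 'depth': 160}
{'width': 25, 'height': 2, 'new': 122}
{'width': 25, 'height': 2, 'depth': 160}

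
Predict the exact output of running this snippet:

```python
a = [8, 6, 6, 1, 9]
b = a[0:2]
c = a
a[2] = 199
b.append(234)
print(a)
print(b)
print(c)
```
[8, 6, 199, 1, 9]
[8, 6, 234]
[8, 6, 199, 1, 9]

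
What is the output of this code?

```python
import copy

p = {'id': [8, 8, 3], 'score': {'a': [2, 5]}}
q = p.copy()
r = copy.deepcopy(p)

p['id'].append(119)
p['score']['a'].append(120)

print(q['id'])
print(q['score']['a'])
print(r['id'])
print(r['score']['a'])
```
[8, 8, 3, 119]
[2, 5, 120]
[8, 8, 3]
[2, 5]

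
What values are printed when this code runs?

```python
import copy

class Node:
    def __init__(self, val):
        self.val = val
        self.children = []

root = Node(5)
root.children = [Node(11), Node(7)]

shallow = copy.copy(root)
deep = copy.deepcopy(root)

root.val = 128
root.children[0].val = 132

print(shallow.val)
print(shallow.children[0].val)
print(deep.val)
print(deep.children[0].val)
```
5
132
5
11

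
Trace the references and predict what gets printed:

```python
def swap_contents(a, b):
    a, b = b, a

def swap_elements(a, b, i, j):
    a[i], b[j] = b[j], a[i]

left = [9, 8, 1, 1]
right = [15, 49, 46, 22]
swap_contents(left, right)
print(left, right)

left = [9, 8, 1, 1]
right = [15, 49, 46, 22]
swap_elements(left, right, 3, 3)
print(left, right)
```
[9, 8, 1, 1] [15, 49, 46, 22]
[9, 8, 1, 22] [15, 49, 46, 1]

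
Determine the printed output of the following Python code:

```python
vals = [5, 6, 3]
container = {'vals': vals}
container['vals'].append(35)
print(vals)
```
[5, 6, 3, 35]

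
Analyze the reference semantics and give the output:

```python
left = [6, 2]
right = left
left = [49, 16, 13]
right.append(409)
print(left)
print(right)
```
[49, 16, 13]
[6, 2, 409]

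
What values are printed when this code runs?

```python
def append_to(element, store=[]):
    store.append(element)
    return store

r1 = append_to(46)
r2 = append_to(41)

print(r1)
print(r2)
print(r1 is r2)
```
[46, 41]
[46, 41]
True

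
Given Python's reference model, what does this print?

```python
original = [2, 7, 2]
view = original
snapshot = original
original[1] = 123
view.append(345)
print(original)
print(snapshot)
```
[2, 123, 2, 345]
[2, 123, 2, 345]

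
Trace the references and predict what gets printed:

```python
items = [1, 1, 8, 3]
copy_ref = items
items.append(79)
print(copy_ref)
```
[1, 1, 8, 3, 79]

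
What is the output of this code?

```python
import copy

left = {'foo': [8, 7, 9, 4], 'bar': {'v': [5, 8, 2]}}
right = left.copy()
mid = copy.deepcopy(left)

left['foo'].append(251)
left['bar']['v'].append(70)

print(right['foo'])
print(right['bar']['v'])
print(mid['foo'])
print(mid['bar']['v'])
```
[8, 7, 9, 4, 251]
[5, 8, 2, 70]
[8, 7, 9, 4]
[5, 8, 2]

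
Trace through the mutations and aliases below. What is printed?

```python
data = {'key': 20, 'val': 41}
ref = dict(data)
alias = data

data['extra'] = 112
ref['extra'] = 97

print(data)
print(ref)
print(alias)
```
{'key': 20, 'val': 41, 'extra': 112}
{'key': 20, 'val': 41, 'extra': 97}
{'key': 20, 'val': 41, 'extra': 112}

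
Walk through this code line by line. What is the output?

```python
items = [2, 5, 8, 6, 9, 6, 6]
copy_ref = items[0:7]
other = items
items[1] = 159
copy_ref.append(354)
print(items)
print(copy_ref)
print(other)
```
[2, 159, 8, 6, 9, 6, 6]
[2, 5, 8, 6, 9, 6, 6, 354]
[2, 159, 8, 6, 9, 6, 6]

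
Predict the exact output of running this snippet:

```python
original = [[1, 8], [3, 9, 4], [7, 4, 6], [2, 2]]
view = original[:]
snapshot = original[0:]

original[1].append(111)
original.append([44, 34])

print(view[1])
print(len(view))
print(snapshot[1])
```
[3, 9, 4, 111]
4
[3, 9, 4, 111]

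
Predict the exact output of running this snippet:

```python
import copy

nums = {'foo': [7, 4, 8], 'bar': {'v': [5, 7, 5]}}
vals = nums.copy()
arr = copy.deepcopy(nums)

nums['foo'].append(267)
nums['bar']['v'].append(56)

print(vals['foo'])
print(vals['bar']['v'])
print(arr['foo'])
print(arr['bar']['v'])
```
[7, 4, 8, 267]
[5, 7, 5, 56]
[7, 4, 8]
[5, 7, 5]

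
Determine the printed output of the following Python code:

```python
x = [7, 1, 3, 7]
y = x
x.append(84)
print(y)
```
[7, 1, 3, 7, 84]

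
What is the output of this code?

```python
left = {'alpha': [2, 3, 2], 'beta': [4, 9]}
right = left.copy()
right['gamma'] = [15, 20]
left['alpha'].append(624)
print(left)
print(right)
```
{'alpha': [2, 3, 2, 624], 'beta': [4, 9]}
{'alpha': [2, 3, 2, 624], 'beta': [4, 9], 'gamma': [15, 20]}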